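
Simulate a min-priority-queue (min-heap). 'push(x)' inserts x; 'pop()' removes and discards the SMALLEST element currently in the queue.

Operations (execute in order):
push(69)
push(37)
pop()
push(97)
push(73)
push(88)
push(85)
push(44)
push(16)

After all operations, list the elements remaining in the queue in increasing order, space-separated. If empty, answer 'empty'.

Answer: 16 44 69 73 85 88 97

Derivation:
push(69): heap contents = [69]
push(37): heap contents = [37, 69]
pop() → 37: heap contents = [69]
push(97): heap contents = [69, 97]
push(73): heap contents = [69, 73, 97]
push(88): heap contents = [69, 73, 88, 97]
push(85): heap contents = [69, 73, 85, 88, 97]
push(44): heap contents = [44, 69, 73, 85, 88, 97]
push(16): heap contents = [16, 44, 69, 73, 85, 88, 97]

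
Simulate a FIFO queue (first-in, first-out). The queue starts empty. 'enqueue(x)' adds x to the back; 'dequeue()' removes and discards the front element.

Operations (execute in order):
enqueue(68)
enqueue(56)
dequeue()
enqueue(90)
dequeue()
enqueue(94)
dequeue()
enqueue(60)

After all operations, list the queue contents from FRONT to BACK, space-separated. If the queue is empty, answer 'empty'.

Answer: 94 60

Derivation:
enqueue(68): [68]
enqueue(56): [68, 56]
dequeue(): [56]
enqueue(90): [56, 90]
dequeue(): [90]
enqueue(94): [90, 94]
dequeue(): [94]
enqueue(60): [94, 60]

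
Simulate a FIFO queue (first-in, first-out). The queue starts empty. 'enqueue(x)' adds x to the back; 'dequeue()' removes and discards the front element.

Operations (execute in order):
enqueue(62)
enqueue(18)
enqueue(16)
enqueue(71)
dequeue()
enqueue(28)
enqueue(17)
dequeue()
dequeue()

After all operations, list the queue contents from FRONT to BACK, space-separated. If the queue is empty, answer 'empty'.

enqueue(62): [62]
enqueue(18): [62, 18]
enqueue(16): [62, 18, 16]
enqueue(71): [62, 18, 16, 71]
dequeue(): [18, 16, 71]
enqueue(28): [18, 16, 71, 28]
enqueue(17): [18, 16, 71, 28, 17]
dequeue(): [16, 71, 28, 17]
dequeue(): [71, 28, 17]

Answer: 71 28 17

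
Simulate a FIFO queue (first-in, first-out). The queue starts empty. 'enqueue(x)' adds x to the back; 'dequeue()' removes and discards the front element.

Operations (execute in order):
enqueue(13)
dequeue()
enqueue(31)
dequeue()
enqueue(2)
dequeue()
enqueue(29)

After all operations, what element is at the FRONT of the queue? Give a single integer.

Answer: 29

Derivation:
enqueue(13): queue = [13]
dequeue(): queue = []
enqueue(31): queue = [31]
dequeue(): queue = []
enqueue(2): queue = [2]
dequeue(): queue = []
enqueue(29): queue = [29]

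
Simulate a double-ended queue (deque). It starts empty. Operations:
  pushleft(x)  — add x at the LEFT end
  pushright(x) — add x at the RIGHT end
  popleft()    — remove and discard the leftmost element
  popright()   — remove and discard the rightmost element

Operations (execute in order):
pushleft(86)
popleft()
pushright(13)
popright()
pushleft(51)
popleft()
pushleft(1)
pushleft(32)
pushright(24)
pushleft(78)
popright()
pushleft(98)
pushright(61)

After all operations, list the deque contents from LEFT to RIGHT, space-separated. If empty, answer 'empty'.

Answer: 98 78 32 1 61

Derivation:
pushleft(86): [86]
popleft(): []
pushright(13): [13]
popright(): []
pushleft(51): [51]
popleft(): []
pushleft(1): [1]
pushleft(32): [32, 1]
pushright(24): [32, 1, 24]
pushleft(78): [78, 32, 1, 24]
popright(): [78, 32, 1]
pushleft(98): [98, 78, 32, 1]
pushright(61): [98, 78, 32, 1, 61]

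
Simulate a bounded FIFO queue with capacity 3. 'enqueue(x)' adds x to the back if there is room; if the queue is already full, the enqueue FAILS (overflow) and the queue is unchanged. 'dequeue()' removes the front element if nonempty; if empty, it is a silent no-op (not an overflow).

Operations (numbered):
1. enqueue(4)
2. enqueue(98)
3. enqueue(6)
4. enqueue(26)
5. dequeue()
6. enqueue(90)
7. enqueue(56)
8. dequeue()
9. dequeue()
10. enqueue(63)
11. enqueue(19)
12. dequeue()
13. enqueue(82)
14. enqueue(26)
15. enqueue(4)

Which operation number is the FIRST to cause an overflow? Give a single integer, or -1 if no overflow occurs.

Answer: 4

Derivation:
1. enqueue(4): size=1
2. enqueue(98): size=2
3. enqueue(6): size=3
4. enqueue(26): size=3=cap → OVERFLOW (fail)
5. dequeue(): size=2
6. enqueue(90): size=3
7. enqueue(56): size=3=cap → OVERFLOW (fail)
8. dequeue(): size=2
9. dequeue(): size=1
10. enqueue(63): size=2
11. enqueue(19): size=3
12. dequeue(): size=2
13. enqueue(82): size=3
14. enqueue(26): size=3=cap → OVERFLOW (fail)
15. enqueue(4): size=3=cap → OVERFLOW (fail)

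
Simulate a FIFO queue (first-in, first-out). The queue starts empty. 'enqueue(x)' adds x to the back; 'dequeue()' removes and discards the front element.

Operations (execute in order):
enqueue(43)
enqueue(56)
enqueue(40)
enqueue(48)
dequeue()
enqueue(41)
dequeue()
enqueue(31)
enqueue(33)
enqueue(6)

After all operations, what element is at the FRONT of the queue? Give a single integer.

Answer: 40

Derivation:
enqueue(43): queue = [43]
enqueue(56): queue = [43, 56]
enqueue(40): queue = [43, 56, 40]
enqueue(48): queue = [43, 56, 40, 48]
dequeue(): queue = [56, 40, 48]
enqueue(41): queue = [56, 40, 48, 41]
dequeue(): queue = [40, 48, 41]
enqueue(31): queue = [40, 48, 41, 31]
enqueue(33): queue = [40, 48, 41, 31, 33]
enqueue(6): queue = [40, 48, 41, 31, 33, 6]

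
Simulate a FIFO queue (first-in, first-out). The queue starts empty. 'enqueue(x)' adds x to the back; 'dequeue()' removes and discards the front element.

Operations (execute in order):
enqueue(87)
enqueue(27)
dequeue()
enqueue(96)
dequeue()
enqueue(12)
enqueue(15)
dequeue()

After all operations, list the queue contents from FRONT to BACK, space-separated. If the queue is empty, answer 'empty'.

Answer: 12 15

Derivation:
enqueue(87): [87]
enqueue(27): [87, 27]
dequeue(): [27]
enqueue(96): [27, 96]
dequeue(): [96]
enqueue(12): [96, 12]
enqueue(15): [96, 12, 15]
dequeue(): [12, 15]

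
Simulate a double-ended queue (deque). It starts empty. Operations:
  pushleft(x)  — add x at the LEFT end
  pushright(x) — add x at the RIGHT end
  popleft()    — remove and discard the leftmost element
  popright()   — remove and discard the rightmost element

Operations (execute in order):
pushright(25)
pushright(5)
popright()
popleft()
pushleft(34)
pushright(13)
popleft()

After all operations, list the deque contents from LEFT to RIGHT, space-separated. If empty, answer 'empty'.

pushright(25): [25]
pushright(5): [25, 5]
popright(): [25]
popleft(): []
pushleft(34): [34]
pushright(13): [34, 13]
popleft(): [13]

Answer: 13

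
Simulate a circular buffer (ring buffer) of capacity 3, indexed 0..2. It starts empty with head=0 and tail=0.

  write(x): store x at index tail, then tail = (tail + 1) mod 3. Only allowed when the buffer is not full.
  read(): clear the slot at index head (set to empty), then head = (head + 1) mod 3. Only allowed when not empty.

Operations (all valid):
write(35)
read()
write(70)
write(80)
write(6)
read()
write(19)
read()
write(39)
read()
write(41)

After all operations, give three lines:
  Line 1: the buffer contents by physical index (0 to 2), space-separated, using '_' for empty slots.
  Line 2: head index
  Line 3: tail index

write(35): buf=[35 _ _], head=0, tail=1, size=1
read(): buf=[_ _ _], head=1, tail=1, size=0
write(70): buf=[_ 70 _], head=1, tail=2, size=1
write(80): buf=[_ 70 80], head=1, tail=0, size=2
write(6): buf=[6 70 80], head=1, tail=1, size=3
read(): buf=[6 _ 80], head=2, tail=1, size=2
write(19): buf=[6 19 80], head=2, tail=2, size=3
read(): buf=[6 19 _], head=0, tail=2, size=2
write(39): buf=[6 19 39], head=0, tail=0, size=3
read(): buf=[_ 19 39], head=1, tail=0, size=2
write(41): buf=[41 19 39], head=1, tail=1, size=3

Answer: 41 19 39
1
1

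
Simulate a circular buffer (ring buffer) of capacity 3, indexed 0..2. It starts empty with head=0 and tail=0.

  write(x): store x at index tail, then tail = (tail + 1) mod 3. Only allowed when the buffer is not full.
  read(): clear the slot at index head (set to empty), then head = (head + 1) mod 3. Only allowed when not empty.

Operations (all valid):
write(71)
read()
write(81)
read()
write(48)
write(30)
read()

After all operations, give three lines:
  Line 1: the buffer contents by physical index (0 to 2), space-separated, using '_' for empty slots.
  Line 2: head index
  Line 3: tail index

Answer: 30 _ _
0
1

Derivation:
write(71): buf=[71 _ _], head=0, tail=1, size=1
read(): buf=[_ _ _], head=1, tail=1, size=0
write(81): buf=[_ 81 _], head=1, tail=2, size=1
read(): buf=[_ _ _], head=2, tail=2, size=0
write(48): buf=[_ _ 48], head=2, tail=0, size=1
write(30): buf=[30 _ 48], head=2, tail=1, size=2
read(): buf=[30 _ _], head=0, tail=1, size=1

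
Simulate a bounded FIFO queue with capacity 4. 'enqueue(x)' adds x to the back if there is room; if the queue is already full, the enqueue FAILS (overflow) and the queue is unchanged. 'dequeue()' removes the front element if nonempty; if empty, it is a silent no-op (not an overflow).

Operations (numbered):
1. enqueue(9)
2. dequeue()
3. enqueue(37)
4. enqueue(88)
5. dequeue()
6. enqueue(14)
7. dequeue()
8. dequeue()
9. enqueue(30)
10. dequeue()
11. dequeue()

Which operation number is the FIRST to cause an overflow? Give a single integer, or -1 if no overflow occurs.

1. enqueue(9): size=1
2. dequeue(): size=0
3. enqueue(37): size=1
4. enqueue(88): size=2
5. dequeue(): size=1
6. enqueue(14): size=2
7. dequeue(): size=1
8. dequeue(): size=0
9. enqueue(30): size=1
10. dequeue(): size=0
11. dequeue(): empty, no-op, size=0

Answer: -1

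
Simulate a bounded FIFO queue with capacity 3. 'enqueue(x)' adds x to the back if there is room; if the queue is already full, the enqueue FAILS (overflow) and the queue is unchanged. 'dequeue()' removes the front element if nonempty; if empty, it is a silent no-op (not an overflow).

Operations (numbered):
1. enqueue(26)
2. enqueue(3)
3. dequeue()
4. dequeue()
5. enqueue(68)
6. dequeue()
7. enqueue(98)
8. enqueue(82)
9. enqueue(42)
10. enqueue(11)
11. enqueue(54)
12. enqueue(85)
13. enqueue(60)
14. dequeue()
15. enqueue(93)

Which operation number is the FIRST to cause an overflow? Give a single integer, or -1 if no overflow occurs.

Answer: 10

Derivation:
1. enqueue(26): size=1
2. enqueue(3): size=2
3. dequeue(): size=1
4. dequeue(): size=0
5. enqueue(68): size=1
6. dequeue(): size=0
7. enqueue(98): size=1
8. enqueue(82): size=2
9. enqueue(42): size=3
10. enqueue(11): size=3=cap → OVERFLOW (fail)
11. enqueue(54): size=3=cap → OVERFLOW (fail)
12. enqueue(85): size=3=cap → OVERFLOW (fail)
13. enqueue(60): size=3=cap → OVERFLOW (fail)
14. dequeue(): size=2
15. enqueue(93): size=3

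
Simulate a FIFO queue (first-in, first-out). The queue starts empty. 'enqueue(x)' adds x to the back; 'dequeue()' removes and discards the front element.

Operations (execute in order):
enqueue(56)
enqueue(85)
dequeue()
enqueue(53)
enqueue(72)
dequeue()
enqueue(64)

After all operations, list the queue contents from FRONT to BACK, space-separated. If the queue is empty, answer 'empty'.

Answer: 53 72 64

Derivation:
enqueue(56): [56]
enqueue(85): [56, 85]
dequeue(): [85]
enqueue(53): [85, 53]
enqueue(72): [85, 53, 72]
dequeue(): [53, 72]
enqueue(64): [53, 72, 64]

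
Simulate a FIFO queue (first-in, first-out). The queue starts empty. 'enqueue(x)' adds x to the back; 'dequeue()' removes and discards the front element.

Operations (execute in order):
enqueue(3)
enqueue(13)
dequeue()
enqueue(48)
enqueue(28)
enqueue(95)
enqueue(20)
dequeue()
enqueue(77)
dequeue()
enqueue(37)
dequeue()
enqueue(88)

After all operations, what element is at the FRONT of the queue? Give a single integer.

enqueue(3): queue = [3]
enqueue(13): queue = [3, 13]
dequeue(): queue = [13]
enqueue(48): queue = [13, 48]
enqueue(28): queue = [13, 48, 28]
enqueue(95): queue = [13, 48, 28, 95]
enqueue(20): queue = [13, 48, 28, 95, 20]
dequeue(): queue = [48, 28, 95, 20]
enqueue(77): queue = [48, 28, 95, 20, 77]
dequeue(): queue = [28, 95, 20, 77]
enqueue(37): queue = [28, 95, 20, 77, 37]
dequeue(): queue = [95, 20, 77, 37]
enqueue(88): queue = [95, 20, 77, 37, 88]

Answer: 95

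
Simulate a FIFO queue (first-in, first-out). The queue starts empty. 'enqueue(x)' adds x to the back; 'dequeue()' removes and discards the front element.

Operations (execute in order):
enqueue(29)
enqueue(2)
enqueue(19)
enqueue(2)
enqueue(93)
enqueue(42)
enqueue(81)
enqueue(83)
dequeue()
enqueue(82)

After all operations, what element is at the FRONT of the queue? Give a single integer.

Answer: 2

Derivation:
enqueue(29): queue = [29]
enqueue(2): queue = [29, 2]
enqueue(19): queue = [29, 2, 19]
enqueue(2): queue = [29, 2, 19, 2]
enqueue(93): queue = [29, 2, 19, 2, 93]
enqueue(42): queue = [29, 2, 19, 2, 93, 42]
enqueue(81): queue = [29, 2, 19, 2, 93, 42, 81]
enqueue(83): queue = [29, 2, 19, 2, 93, 42, 81, 83]
dequeue(): queue = [2, 19, 2, 93, 42, 81, 83]
enqueue(82): queue = [2, 19, 2, 93, 42, 81, 83, 82]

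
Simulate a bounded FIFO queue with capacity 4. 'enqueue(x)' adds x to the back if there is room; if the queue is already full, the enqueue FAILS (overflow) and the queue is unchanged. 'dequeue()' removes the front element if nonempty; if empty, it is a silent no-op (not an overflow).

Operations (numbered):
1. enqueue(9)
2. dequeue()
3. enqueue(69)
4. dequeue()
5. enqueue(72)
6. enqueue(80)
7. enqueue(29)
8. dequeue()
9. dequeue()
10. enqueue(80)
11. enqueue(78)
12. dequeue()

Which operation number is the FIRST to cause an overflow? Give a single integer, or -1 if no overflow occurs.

1. enqueue(9): size=1
2. dequeue(): size=0
3. enqueue(69): size=1
4. dequeue(): size=0
5. enqueue(72): size=1
6. enqueue(80): size=2
7. enqueue(29): size=3
8. dequeue(): size=2
9. dequeue(): size=1
10. enqueue(80): size=2
11. enqueue(78): size=3
12. dequeue(): size=2

Answer: -1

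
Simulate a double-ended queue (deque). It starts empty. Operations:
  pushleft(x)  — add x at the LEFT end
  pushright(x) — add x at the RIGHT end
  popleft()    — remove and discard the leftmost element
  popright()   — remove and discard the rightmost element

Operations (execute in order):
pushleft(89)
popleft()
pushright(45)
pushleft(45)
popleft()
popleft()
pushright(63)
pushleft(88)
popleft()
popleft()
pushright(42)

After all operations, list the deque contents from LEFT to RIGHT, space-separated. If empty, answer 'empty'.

Answer: 42

Derivation:
pushleft(89): [89]
popleft(): []
pushright(45): [45]
pushleft(45): [45, 45]
popleft(): [45]
popleft(): []
pushright(63): [63]
pushleft(88): [88, 63]
popleft(): [63]
popleft(): []
pushright(42): [42]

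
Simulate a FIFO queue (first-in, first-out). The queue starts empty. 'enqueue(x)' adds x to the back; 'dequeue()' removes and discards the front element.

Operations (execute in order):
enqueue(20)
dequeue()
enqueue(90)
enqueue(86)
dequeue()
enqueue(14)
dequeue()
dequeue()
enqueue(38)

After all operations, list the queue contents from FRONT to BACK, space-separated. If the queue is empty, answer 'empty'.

Answer: 38

Derivation:
enqueue(20): [20]
dequeue(): []
enqueue(90): [90]
enqueue(86): [90, 86]
dequeue(): [86]
enqueue(14): [86, 14]
dequeue(): [14]
dequeue(): []
enqueue(38): [38]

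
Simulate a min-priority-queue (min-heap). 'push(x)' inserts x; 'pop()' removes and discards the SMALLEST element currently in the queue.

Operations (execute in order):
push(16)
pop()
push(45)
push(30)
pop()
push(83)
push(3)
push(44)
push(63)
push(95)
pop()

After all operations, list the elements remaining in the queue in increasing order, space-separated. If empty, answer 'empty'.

push(16): heap contents = [16]
pop() → 16: heap contents = []
push(45): heap contents = [45]
push(30): heap contents = [30, 45]
pop() → 30: heap contents = [45]
push(83): heap contents = [45, 83]
push(3): heap contents = [3, 45, 83]
push(44): heap contents = [3, 44, 45, 83]
push(63): heap contents = [3, 44, 45, 63, 83]
push(95): heap contents = [3, 44, 45, 63, 83, 95]
pop() → 3: heap contents = [44, 45, 63, 83, 95]

Answer: 44 45 63 83 95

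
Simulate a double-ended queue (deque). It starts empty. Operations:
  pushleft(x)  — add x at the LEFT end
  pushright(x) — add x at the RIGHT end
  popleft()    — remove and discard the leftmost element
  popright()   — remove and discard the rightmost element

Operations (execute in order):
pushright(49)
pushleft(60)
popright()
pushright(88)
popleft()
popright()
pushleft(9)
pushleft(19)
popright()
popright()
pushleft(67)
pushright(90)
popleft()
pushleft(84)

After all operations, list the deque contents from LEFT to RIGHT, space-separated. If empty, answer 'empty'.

Answer: 84 90

Derivation:
pushright(49): [49]
pushleft(60): [60, 49]
popright(): [60]
pushright(88): [60, 88]
popleft(): [88]
popright(): []
pushleft(9): [9]
pushleft(19): [19, 9]
popright(): [19]
popright(): []
pushleft(67): [67]
pushright(90): [67, 90]
popleft(): [90]
pushleft(84): [84, 90]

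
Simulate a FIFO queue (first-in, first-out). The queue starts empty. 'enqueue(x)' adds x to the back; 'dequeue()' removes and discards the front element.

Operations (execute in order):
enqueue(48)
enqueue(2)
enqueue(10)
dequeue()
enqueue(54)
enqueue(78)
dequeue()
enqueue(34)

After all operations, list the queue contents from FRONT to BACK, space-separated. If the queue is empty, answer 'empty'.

Answer: 10 54 78 34

Derivation:
enqueue(48): [48]
enqueue(2): [48, 2]
enqueue(10): [48, 2, 10]
dequeue(): [2, 10]
enqueue(54): [2, 10, 54]
enqueue(78): [2, 10, 54, 78]
dequeue(): [10, 54, 78]
enqueue(34): [10, 54, 78, 34]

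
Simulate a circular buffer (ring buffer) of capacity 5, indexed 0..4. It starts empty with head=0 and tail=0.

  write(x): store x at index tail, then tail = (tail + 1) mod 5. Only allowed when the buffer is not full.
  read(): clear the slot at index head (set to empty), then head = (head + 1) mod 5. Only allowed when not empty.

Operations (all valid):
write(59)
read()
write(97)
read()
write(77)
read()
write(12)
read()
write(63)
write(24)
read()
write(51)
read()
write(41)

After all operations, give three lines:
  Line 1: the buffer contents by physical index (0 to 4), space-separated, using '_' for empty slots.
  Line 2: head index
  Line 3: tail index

write(59): buf=[59 _ _ _ _], head=0, tail=1, size=1
read(): buf=[_ _ _ _ _], head=1, tail=1, size=0
write(97): buf=[_ 97 _ _ _], head=1, tail=2, size=1
read(): buf=[_ _ _ _ _], head=2, tail=2, size=0
write(77): buf=[_ _ 77 _ _], head=2, tail=3, size=1
read(): buf=[_ _ _ _ _], head=3, tail=3, size=0
write(12): buf=[_ _ _ 12 _], head=3, tail=4, size=1
read(): buf=[_ _ _ _ _], head=4, tail=4, size=0
write(63): buf=[_ _ _ _ 63], head=4, tail=0, size=1
write(24): buf=[24 _ _ _ 63], head=4, tail=1, size=2
read(): buf=[24 _ _ _ _], head=0, tail=1, size=1
write(51): buf=[24 51 _ _ _], head=0, tail=2, size=2
read(): buf=[_ 51 _ _ _], head=1, tail=2, size=1
write(41): buf=[_ 51 41 _ _], head=1, tail=3, size=2

Answer: _ 51 41 _ _
1
3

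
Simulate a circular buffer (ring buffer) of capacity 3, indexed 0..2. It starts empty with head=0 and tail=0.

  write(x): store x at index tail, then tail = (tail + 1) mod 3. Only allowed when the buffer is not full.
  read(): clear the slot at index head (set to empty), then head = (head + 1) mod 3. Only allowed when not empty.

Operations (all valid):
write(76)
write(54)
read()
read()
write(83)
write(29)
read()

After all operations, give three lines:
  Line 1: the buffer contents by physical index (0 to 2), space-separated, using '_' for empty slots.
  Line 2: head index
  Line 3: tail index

write(76): buf=[76 _ _], head=0, tail=1, size=1
write(54): buf=[76 54 _], head=0, tail=2, size=2
read(): buf=[_ 54 _], head=1, tail=2, size=1
read(): buf=[_ _ _], head=2, tail=2, size=0
write(83): buf=[_ _ 83], head=2, tail=0, size=1
write(29): buf=[29 _ 83], head=2, tail=1, size=2
read(): buf=[29 _ _], head=0, tail=1, size=1

Answer: 29 _ _
0
1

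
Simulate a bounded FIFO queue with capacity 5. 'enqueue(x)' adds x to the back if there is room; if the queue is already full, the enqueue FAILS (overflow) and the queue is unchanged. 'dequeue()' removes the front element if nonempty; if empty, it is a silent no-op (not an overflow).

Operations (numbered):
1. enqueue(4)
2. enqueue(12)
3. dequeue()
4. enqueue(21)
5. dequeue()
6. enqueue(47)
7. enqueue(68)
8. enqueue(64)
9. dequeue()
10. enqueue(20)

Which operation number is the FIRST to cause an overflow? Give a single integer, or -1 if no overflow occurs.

1. enqueue(4): size=1
2. enqueue(12): size=2
3. dequeue(): size=1
4. enqueue(21): size=2
5. dequeue(): size=1
6. enqueue(47): size=2
7. enqueue(68): size=3
8. enqueue(64): size=4
9. dequeue(): size=3
10. enqueue(20): size=4

Answer: -1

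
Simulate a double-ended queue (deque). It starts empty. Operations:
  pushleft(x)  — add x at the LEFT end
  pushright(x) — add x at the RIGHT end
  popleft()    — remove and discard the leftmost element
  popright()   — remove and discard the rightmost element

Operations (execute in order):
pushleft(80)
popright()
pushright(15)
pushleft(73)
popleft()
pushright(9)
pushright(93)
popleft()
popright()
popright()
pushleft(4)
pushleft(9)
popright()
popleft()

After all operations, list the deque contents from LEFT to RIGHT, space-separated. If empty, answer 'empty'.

Answer: empty

Derivation:
pushleft(80): [80]
popright(): []
pushright(15): [15]
pushleft(73): [73, 15]
popleft(): [15]
pushright(9): [15, 9]
pushright(93): [15, 9, 93]
popleft(): [9, 93]
popright(): [9]
popright(): []
pushleft(4): [4]
pushleft(9): [9, 4]
popright(): [9]
popleft(): []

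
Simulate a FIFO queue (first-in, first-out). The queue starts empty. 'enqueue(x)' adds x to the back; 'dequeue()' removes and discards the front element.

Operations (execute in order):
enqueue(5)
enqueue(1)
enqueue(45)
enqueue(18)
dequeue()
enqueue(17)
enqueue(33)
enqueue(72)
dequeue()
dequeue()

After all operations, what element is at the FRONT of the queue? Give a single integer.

enqueue(5): queue = [5]
enqueue(1): queue = [5, 1]
enqueue(45): queue = [5, 1, 45]
enqueue(18): queue = [5, 1, 45, 18]
dequeue(): queue = [1, 45, 18]
enqueue(17): queue = [1, 45, 18, 17]
enqueue(33): queue = [1, 45, 18, 17, 33]
enqueue(72): queue = [1, 45, 18, 17, 33, 72]
dequeue(): queue = [45, 18, 17, 33, 72]
dequeue(): queue = [18, 17, 33, 72]

Answer: 18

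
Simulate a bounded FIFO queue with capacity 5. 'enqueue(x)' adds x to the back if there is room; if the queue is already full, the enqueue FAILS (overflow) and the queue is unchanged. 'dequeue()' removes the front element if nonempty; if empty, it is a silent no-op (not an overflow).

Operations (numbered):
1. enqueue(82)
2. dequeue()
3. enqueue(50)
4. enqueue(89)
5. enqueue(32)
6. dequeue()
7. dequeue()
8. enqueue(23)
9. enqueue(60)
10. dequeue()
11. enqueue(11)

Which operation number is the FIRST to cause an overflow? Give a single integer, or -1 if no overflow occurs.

1. enqueue(82): size=1
2. dequeue(): size=0
3. enqueue(50): size=1
4. enqueue(89): size=2
5. enqueue(32): size=3
6. dequeue(): size=2
7. dequeue(): size=1
8. enqueue(23): size=2
9. enqueue(60): size=3
10. dequeue(): size=2
11. enqueue(11): size=3

Answer: -1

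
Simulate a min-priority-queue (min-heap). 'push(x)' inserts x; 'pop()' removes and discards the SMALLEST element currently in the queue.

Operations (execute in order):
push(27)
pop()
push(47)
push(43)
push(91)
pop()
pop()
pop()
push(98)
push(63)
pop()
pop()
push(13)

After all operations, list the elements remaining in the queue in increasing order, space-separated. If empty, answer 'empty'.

push(27): heap contents = [27]
pop() → 27: heap contents = []
push(47): heap contents = [47]
push(43): heap contents = [43, 47]
push(91): heap contents = [43, 47, 91]
pop() → 43: heap contents = [47, 91]
pop() → 47: heap contents = [91]
pop() → 91: heap contents = []
push(98): heap contents = [98]
push(63): heap contents = [63, 98]
pop() → 63: heap contents = [98]
pop() → 98: heap contents = []
push(13): heap contents = [13]

Answer: 13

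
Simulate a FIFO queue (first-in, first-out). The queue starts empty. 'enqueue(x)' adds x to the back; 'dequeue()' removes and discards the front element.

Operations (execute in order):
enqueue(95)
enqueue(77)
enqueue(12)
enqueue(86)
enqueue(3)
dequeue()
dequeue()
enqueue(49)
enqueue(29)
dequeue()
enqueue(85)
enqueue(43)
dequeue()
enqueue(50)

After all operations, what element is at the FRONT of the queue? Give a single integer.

enqueue(95): queue = [95]
enqueue(77): queue = [95, 77]
enqueue(12): queue = [95, 77, 12]
enqueue(86): queue = [95, 77, 12, 86]
enqueue(3): queue = [95, 77, 12, 86, 3]
dequeue(): queue = [77, 12, 86, 3]
dequeue(): queue = [12, 86, 3]
enqueue(49): queue = [12, 86, 3, 49]
enqueue(29): queue = [12, 86, 3, 49, 29]
dequeue(): queue = [86, 3, 49, 29]
enqueue(85): queue = [86, 3, 49, 29, 85]
enqueue(43): queue = [86, 3, 49, 29, 85, 43]
dequeue(): queue = [3, 49, 29, 85, 43]
enqueue(50): queue = [3, 49, 29, 85, 43, 50]

Answer: 3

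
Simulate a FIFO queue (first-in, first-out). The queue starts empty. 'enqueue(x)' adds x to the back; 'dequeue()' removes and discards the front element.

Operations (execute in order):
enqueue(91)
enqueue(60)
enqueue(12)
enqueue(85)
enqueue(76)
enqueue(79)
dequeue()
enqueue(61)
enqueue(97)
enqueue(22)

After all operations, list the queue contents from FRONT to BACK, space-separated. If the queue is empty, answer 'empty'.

enqueue(91): [91]
enqueue(60): [91, 60]
enqueue(12): [91, 60, 12]
enqueue(85): [91, 60, 12, 85]
enqueue(76): [91, 60, 12, 85, 76]
enqueue(79): [91, 60, 12, 85, 76, 79]
dequeue(): [60, 12, 85, 76, 79]
enqueue(61): [60, 12, 85, 76, 79, 61]
enqueue(97): [60, 12, 85, 76, 79, 61, 97]
enqueue(22): [60, 12, 85, 76, 79, 61, 97, 22]

Answer: 60 12 85 76 79 61 97 22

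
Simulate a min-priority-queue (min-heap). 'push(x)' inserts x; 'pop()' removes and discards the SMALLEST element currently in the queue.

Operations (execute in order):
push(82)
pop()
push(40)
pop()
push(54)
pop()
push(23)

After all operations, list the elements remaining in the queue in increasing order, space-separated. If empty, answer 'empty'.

Answer: 23

Derivation:
push(82): heap contents = [82]
pop() → 82: heap contents = []
push(40): heap contents = [40]
pop() → 40: heap contents = []
push(54): heap contents = [54]
pop() → 54: heap contents = []
push(23): heap contents = [23]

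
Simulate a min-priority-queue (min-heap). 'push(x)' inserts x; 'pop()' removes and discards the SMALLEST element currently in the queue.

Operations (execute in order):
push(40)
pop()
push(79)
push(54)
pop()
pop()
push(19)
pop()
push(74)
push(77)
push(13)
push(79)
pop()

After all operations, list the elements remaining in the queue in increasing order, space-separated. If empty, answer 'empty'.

push(40): heap contents = [40]
pop() → 40: heap contents = []
push(79): heap contents = [79]
push(54): heap contents = [54, 79]
pop() → 54: heap contents = [79]
pop() → 79: heap contents = []
push(19): heap contents = [19]
pop() → 19: heap contents = []
push(74): heap contents = [74]
push(77): heap contents = [74, 77]
push(13): heap contents = [13, 74, 77]
push(79): heap contents = [13, 74, 77, 79]
pop() → 13: heap contents = [74, 77, 79]

Answer: 74 77 79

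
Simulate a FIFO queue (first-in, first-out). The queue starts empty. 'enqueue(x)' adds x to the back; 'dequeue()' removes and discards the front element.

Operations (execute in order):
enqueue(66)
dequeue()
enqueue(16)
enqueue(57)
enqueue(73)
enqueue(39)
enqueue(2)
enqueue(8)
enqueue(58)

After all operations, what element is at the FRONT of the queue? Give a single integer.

enqueue(66): queue = [66]
dequeue(): queue = []
enqueue(16): queue = [16]
enqueue(57): queue = [16, 57]
enqueue(73): queue = [16, 57, 73]
enqueue(39): queue = [16, 57, 73, 39]
enqueue(2): queue = [16, 57, 73, 39, 2]
enqueue(8): queue = [16, 57, 73, 39, 2, 8]
enqueue(58): queue = [16, 57, 73, 39, 2, 8, 58]

Answer: 16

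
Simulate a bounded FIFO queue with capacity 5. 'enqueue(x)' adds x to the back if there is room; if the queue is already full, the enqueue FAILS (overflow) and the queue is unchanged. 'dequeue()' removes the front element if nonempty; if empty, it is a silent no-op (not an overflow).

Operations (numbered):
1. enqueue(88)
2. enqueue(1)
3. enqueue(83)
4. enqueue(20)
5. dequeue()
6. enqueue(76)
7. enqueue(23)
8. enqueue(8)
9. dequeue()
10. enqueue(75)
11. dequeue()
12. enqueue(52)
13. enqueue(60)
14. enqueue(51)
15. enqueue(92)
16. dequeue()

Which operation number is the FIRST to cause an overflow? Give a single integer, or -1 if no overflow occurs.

Answer: 8

Derivation:
1. enqueue(88): size=1
2. enqueue(1): size=2
3. enqueue(83): size=3
4. enqueue(20): size=4
5. dequeue(): size=3
6. enqueue(76): size=4
7. enqueue(23): size=5
8. enqueue(8): size=5=cap → OVERFLOW (fail)
9. dequeue(): size=4
10. enqueue(75): size=5
11. dequeue(): size=4
12. enqueue(52): size=5
13. enqueue(60): size=5=cap → OVERFLOW (fail)
14. enqueue(51): size=5=cap → OVERFLOW (fail)
15. enqueue(92): size=5=cap → OVERFLOW (fail)
16. dequeue(): size=4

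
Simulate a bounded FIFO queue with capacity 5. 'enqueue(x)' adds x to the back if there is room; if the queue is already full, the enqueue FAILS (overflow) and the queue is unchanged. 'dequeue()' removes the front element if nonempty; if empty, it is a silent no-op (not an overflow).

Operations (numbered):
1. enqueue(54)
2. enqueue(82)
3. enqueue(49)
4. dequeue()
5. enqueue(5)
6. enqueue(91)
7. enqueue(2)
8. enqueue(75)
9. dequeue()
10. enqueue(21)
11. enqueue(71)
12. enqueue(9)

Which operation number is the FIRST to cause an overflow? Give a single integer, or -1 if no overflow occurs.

1. enqueue(54): size=1
2. enqueue(82): size=2
3. enqueue(49): size=3
4. dequeue(): size=2
5. enqueue(5): size=3
6. enqueue(91): size=4
7. enqueue(2): size=5
8. enqueue(75): size=5=cap → OVERFLOW (fail)
9. dequeue(): size=4
10. enqueue(21): size=5
11. enqueue(71): size=5=cap → OVERFLOW (fail)
12. enqueue(9): size=5=cap → OVERFLOW (fail)

Answer: 8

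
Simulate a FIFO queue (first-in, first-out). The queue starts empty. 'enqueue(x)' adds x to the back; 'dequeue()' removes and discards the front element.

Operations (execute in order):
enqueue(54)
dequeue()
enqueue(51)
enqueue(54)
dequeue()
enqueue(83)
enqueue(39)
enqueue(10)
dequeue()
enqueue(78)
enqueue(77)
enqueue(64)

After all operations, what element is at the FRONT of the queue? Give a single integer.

enqueue(54): queue = [54]
dequeue(): queue = []
enqueue(51): queue = [51]
enqueue(54): queue = [51, 54]
dequeue(): queue = [54]
enqueue(83): queue = [54, 83]
enqueue(39): queue = [54, 83, 39]
enqueue(10): queue = [54, 83, 39, 10]
dequeue(): queue = [83, 39, 10]
enqueue(78): queue = [83, 39, 10, 78]
enqueue(77): queue = [83, 39, 10, 78, 77]
enqueue(64): queue = [83, 39, 10, 78, 77, 64]

Answer: 83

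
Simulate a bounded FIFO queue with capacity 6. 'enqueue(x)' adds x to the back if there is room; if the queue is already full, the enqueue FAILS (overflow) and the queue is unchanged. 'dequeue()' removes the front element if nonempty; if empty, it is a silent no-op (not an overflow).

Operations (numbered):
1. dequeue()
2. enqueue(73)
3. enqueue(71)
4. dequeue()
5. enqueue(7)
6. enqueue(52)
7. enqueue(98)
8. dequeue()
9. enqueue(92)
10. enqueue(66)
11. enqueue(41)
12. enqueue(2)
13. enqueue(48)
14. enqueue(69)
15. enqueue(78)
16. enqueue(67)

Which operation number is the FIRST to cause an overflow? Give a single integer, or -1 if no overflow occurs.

1. dequeue(): empty, no-op, size=0
2. enqueue(73): size=1
3. enqueue(71): size=2
4. dequeue(): size=1
5. enqueue(7): size=2
6. enqueue(52): size=3
7. enqueue(98): size=4
8. dequeue(): size=3
9. enqueue(92): size=4
10. enqueue(66): size=5
11. enqueue(41): size=6
12. enqueue(2): size=6=cap → OVERFLOW (fail)
13. enqueue(48): size=6=cap → OVERFLOW (fail)
14. enqueue(69): size=6=cap → OVERFLOW (fail)
15. enqueue(78): size=6=cap → OVERFLOW (fail)
16. enqueue(67): size=6=cap → OVERFLOW (fail)

Answer: 12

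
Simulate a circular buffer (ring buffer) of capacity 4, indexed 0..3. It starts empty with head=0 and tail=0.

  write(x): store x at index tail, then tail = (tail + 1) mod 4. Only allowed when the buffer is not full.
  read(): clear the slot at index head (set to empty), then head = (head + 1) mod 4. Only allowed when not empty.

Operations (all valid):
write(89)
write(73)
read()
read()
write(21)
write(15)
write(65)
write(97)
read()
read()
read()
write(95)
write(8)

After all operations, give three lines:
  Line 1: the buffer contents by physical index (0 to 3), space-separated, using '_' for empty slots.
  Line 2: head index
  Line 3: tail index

Answer: _ 97 95 8
1
0

Derivation:
write(89): buf=[89 _ _ _], head=0, tail=1, size=1
write(73): buf=[89 73 _ _], head=0, tail=2, size=2
read(): buf=[_ 73 _ _], head=1, tail=2, size=1
read(): buf=[_ _ _ _], head=2, tail=2, size=0
write(21): buf=[_ _ 21 _], head=2, tail=3, size=1
write(15): buf=[_ _ 21 15], head=2, tail=0, size=2
write(65): buf=[65 _ 21 15], head=2, tail=1, size=3
write(97): buf=[65 97 21 15], head=2, tail=2, size=4
read(): buf=[65 97 _ 15], head=3, tail=2, size=3
read(): buf=[65 97 _ _], head=0, tail=2, size=2
read(): buf=[_ 97 _ _], head=1, tail=2, size=1
write(95): buf=[_ 97 95 _], head=1, tail=3, size=2
write(8): buf=[_ 97 95 8], head=1, tail=0, size=3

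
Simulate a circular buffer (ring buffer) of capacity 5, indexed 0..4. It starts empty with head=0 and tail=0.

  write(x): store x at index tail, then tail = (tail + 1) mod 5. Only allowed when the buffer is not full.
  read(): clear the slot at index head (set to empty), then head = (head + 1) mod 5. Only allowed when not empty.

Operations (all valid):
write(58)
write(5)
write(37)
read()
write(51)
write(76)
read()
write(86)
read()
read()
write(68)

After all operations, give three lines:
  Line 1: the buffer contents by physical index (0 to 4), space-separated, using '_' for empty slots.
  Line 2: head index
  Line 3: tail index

Answer: 86 68 _ _ 76
4
2

Derivation:
write(58): buf=[58 _ _ _ _], head=0, tail=1, size=1
write(5): buf=[58 5 _ _ _], head=0, tail=2, size=2
write(37): buf=[58 5 37 _ _], head=0, tail=3, size=3
read(): buf=[_ 5 37 _ _], head=1, tail=3, size=2
write(51): buf=[_ 5 37 51 _], head=1, tail=4, size=3
write(76): buf=[_ 5 37 51 76], head=1, tail=0, size=4
read(): buf=[_ _ 37 51 76], head=2, tail=0, size=3
write(86): buf=[86 _ 37 51 76], head=2, tail=1, size=4
read(): buf=[86 _ _ 51 76], head=3, tail=1, size=3
read(): buf=[86 _ _ _ 76], head=4, tail=1, size=2
write(68): buf=[86 68 _ _ 76], head=4, tail=2, size=3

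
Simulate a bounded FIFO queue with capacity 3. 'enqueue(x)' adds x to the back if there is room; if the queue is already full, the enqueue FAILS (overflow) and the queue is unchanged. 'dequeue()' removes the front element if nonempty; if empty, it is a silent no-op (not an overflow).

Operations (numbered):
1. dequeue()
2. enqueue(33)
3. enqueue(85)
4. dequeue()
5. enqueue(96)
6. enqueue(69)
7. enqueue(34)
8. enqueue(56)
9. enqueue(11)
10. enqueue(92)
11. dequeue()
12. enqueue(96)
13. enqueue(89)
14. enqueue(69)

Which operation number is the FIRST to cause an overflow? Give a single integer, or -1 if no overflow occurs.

Answer: 7

Derivation:
1. dequeue(): empty, no-op, size=0
2. enqueue(33): size=1
3. enqueue(85): size=2
4. dequeue(): size=1
5. enqueue(96): size=2
6. enqueue(69): size=3
7. enqueue(34): size=3=cap → OVERFLOW (fail)
8. enqueue(56): size=3=cap → OVERFLOW (fail)
9. enqueue(11): size=3=cap → OVERFLOW (fail)
10. enqueue(92): size=3=cap → OVERFLOW (fail)
11. dequeue(): size=2
12. enqueue(96): size=3
13. enqueue(89): size=3=cap → OVERFLOW (fail)
14. enqueue(69): size=3=cap → OVERFLOW (fail)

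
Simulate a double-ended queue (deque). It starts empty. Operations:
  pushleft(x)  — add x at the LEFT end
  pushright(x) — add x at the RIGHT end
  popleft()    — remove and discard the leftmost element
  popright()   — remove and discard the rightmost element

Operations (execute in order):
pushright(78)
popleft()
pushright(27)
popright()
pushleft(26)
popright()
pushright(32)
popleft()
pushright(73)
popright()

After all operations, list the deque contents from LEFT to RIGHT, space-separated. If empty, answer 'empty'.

Answer: empty

Derivation:
pushright(78): [78]
popleft(): []
pushright(27): [27]
popright(): []
pushleft(26): [26]
popright(): []
pushright(32): [32]
popleft(): []
pushright(73): [73]
popright(): []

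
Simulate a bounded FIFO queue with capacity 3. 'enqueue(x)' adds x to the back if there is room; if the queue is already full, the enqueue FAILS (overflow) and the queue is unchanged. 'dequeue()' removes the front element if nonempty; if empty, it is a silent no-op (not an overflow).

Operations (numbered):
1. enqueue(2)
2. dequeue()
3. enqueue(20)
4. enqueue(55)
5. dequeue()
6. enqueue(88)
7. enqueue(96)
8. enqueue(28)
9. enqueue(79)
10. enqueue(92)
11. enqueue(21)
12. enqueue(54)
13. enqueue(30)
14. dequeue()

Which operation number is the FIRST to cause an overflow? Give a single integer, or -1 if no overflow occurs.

Answer: 8

Derivation:
1. enqueue(2): size=1
2. dequeue(): size=0
3. enqueue(20): size=1
4. enqueue(55): size=2
5. dequeue(): size=1
6. enqueue(88): size=2
7. enqueue(96): size=3
8. enqueue(28): size=3=cap → OVERFLOW (fail)
9. enqueue(79): size=3=cap → OVERFLOW (fail)
10. enqueue(92): size=3=cap → OVERFLOW (fail)
11. enqueue(21): size=3=cap → OVERFLOW (fail)
12. enqueue(54): size=3=cap → OVERFLOW (fail)
13. enqueue(30): size=3=cap → OVERFLOW (fail)
14. dequeue(): size=2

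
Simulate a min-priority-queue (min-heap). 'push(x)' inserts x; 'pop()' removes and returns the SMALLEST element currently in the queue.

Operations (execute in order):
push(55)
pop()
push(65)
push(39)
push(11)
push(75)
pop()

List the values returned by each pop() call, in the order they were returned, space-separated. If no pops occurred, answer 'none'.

Answer: 55 11

Derivation:
push(55): heap contents = [55]
pop() → 55: heap contents = []
push(65): heap contents = [65]
push(39): heap contents = [39, 65]
push(11): heap contents = [11, 39, 65]
push(75): heap contents = [11, 39, 65, 75]
pop() → 11: heap contents = [39, 65, 75]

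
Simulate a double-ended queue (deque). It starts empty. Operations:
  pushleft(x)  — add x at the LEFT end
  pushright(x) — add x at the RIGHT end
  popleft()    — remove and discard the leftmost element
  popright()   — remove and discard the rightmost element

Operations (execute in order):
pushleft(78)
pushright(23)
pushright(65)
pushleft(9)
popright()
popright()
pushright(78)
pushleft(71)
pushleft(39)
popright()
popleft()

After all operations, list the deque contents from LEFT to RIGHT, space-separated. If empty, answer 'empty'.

Answer: 71 9 78

Derivation:
pushleft(78): [78]
pushright(23): [78, 23]
pushright(65): [78, 23, 65]
pushleft(9): [9, 78, 23, 65]
popright(): [9, 78, 23]
popright(): [9, 78]
pushright(78): [9, 78, 78]
pushleft(71): [71, 9, 78, 78]
pushleft(39): [39, 71, 9, 78, 78]
popright(): [39, 71, 9, 78]
popleft(): [71, 9, 78]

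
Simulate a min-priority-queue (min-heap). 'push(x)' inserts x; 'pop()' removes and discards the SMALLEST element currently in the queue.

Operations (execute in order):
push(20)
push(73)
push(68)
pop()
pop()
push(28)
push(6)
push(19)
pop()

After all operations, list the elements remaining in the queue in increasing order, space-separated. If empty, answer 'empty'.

Answer: 19 28 73

Derivation:
push(20): heap contents = [20]
push(73): heap contents = [20, 73]
push(68): heap contents = [20, 68, 73]
pop() → 20: heap contents = [68, 73]
pop() → 68: heap contents = [73]
push(28): heap contents = [28, 73]
push(6): heap contents = [6, 28, 73]
push(19): heap contents = [6, 19, 28, 73]
pop() → 6: heap contents = [19, 28, 73]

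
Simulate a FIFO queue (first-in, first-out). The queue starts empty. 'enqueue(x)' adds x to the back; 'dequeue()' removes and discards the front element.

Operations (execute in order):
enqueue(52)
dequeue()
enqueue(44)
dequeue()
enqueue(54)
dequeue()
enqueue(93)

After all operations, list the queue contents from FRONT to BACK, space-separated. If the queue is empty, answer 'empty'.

enqueue(52): [52]
dequeue(): []
enqueue(44): [44]
dequeue(): []
enqueue(54): [54]
dequeue(): []
enqueue(93): [93]

Answer: 93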